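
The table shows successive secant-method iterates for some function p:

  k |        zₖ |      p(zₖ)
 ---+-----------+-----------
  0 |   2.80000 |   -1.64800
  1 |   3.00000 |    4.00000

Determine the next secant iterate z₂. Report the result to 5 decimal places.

z₂ = 3.00000 − 4.00000·(3.00000 − 2.80000) / (4.00000 − (-1.64800))
   = 3.00000 − (0.8000000)/(5.6480000) = 2.8583569

2.85836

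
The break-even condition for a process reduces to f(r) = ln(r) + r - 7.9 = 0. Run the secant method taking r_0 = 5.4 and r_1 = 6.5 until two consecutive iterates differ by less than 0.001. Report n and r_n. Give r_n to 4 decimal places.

n = 4, r_n = 6.0929

f(5.4) = -0.813601, f(6.5) = 0.471802
r_2 = 6.500000 − 0.471802·(1.100000)/(1.285403) = 6.096249;  |Δ| = 0.403751
f(6.096249) = 0.003923
r_3 = 6.096249 − 0.003923·(-0.403751)/(-0.467879) = 6.092864;  |Δ| = 0.003385
f(6.092864) = -0.000018
r_4 = 6.092864 − (-0.000018)·(-0.003385)/(-0.003941) = 6.092879;  |Δ| = 0.000015
|r_4 − r_3| = 0.000015 < 0.001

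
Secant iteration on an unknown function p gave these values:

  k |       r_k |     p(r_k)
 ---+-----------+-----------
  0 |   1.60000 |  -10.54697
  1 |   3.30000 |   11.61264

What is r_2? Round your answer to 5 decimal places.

2.40912

r_2 = 3.30000 − 11.61264·(3.30000 − 1.60000) / (11.61264 − (-10.54697))
   = 3.30000 − (19.7414880)/(22.1596100) = 2.4091229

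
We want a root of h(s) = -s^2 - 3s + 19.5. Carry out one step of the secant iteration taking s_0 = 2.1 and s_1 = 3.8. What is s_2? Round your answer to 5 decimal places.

3.08764

h(2.1) = 8.7900000, h(3.8) = -6.3400000
s_2 = 3.8000000 − (-6.3400000)·(3.8000000 − 2.1000000) / (-6.3400000 − 8.7900000) = 3.8000000 − (-10.7780000)/(-15.1300000) = 3.0876404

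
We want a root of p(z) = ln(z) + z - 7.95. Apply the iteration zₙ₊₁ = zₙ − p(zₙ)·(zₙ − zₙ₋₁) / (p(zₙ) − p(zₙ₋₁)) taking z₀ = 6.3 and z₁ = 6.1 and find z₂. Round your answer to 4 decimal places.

p(6.3) = 0.190550, p(6.1) = -0.041711
z₂ = 6.100000 − (-0.041711)·(6.100000 − 6.300000) / (-0.041711 − 0.190550) = 6.100000 − (0.008342)/(-0.232261) = 6.135918

6.1359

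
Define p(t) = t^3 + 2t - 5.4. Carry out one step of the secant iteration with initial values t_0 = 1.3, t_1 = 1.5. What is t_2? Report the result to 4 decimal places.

p(1.3) = -0.603000, p(1.5) = 0.975000
t_2 = 1.500000 − 0.975000·(1.500000 − 1.300000) / (0.975000 − (-0.603000)) = 1.500000 − (0.195000)/(1.578000) = 1.376426

1.3764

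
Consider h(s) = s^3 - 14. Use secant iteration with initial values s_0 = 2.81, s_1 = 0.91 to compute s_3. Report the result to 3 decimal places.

2.784

h(2.81) = 8.18804, h(0.91) = -13.24643
s_2 = 0.91000 − (-13.24643)·(0.91000 − 2.81000) / (-13.24643 − 8.18804) = 0.91000 − (25.16822)/(-21.43447) = 2.08419
h(2.08419) = -4.94655
s_3 = 2.08419 − (-4.94655)·(2.08419 − 0.91000) / (-4.94655 − (-13.24643)) = 2.08419 − (-5.80821)/(8.29988) = 2.78399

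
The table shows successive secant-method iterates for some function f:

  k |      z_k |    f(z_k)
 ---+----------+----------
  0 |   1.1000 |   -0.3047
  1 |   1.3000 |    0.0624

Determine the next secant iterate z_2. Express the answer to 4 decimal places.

1.2660

z_2 = 1.3000 − 0.0624·(1.3000 − 1.1000) / (0.0624 − (-0.3047))
   = 1.3000 − (0.012480)/(0.367100) = 1.266004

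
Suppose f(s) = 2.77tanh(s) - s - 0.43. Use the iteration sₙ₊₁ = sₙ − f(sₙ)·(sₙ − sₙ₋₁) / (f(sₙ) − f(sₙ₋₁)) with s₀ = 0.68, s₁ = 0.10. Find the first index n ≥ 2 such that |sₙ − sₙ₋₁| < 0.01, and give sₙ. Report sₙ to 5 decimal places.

f(0.68) = 0.5285087, f(0.10) = -0.2539197
s₂ = 0.1000000 − (-0.2539197)·(-0.5800000)/(-0.7824284) = 0.2882260;  |Δ| = 0.1882260
f(0.2882260) = 0.0587624
s₃ = 0.2882260 − 0.0587624·(0.1882260)/(0.3126821) = 0.2528527;  |Δ| = 0.0353734
f(0.2528527) = 0.0029947
s₄ = 0.2528527 − 0.0029947·(-0.0353734)/(-0.0557677) = 0.2509531;  |Δ| = 0.0018996
|s₄ − s₃| = 0.0018996 < 0.01

n = 4, sₙ = 0.25095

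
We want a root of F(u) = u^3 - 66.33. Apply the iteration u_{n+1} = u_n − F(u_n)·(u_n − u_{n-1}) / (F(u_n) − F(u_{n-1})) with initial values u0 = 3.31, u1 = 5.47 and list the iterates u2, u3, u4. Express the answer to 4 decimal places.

F(3.31) = -30.065309, F(5.47) = 97.337323
u2 = 5.470000 − 97.337323·(5.470000 − 3.310000) / (97.337323 − (-30.065309)) = 5.470000 − (210.248618)/(127.402632) = 3.819731
F(3.819731) = -10.598808
u3 = 3.819731 − (-10.598808)·(3.819731 − 5.470000) / (-10.598808 − 97.337323) = 3.819731 − (17.490885)/(-107.936131) = 3.981779
F(3.981779) = -3.200609
u4 = 3.981779 − (-3.200609)·(3.981779 − 3.819731) / (-3.200609 − (-10.598808)) = 3.981779 − (-0.518654)/(7.398200) = 4.051885

3.8197, 3.9818, 4.0519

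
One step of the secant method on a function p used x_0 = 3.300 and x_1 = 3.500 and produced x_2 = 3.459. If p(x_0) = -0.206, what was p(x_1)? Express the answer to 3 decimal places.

0.053

The secant line through (3.300, -0.206) and (3.500, p(x_1)) crosses zero at x_2 = 3.459.
So (3.300, -0.206), (3.500, p(x_1)), (3.459, 0) are collinear:
p(x_1) = -0.206 · (3.500 − 3.459) / (3.300 − 3.459) = -0.206 · (0.04100)/(-0.15900) = 0.05312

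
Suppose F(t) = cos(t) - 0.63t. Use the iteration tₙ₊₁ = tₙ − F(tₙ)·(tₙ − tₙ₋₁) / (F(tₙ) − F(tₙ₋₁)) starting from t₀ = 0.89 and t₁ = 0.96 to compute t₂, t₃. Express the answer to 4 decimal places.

F(0.89) = 0.068712, F(0.96) = -0.031280
t₂ = 0.960000 − (-0.031280)·(0.960000 − 0.890000) / (-0.031280 − 0.068712) = 0.960000 − (-0.002190)/(-0.099992) = 0.938102
F(0.938102) = 0.000315
t₃ = 0.938102 − 0.000315·(0.938102 − 0.960000) / (0.000315 − (-0.031280)) = 0.938102 − (-0.000007)/(0.031595) = 0.938321

0.9381, 0.9383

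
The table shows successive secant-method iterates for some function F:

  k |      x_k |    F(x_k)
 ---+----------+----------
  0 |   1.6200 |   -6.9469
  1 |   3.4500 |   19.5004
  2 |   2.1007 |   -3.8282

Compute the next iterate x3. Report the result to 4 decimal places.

x3 = 2.1007 − (-3.8282)·(2.1007 − 3.4500) / (-3.8282 − 19.5004)
   = 2.1007 − (5.165390)/(-23.328600) = 2.322119

2.3221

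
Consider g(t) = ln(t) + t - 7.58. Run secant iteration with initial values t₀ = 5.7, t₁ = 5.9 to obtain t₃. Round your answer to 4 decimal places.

g(5.7) = -0.139534, g(5.9) = 0.094952
t₂ = 5.900000 − 0.094952·(5.900000 − 5.700000) / (0.094952 − (-0.139534)) = 5.900000 − (0.018990)/(0.234486) = 5.819012
g(5.819012) = 0.000143
t₃ = 5.819012 − 0.000143·(5.819012 − 5.900000) / (0.000143 − 0.094952) = 5.819012 − (-0.000012)/(-0.094809) = 5.818890

5.8189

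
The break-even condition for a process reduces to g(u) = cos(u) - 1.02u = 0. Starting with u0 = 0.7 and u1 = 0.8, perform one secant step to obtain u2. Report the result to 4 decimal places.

g(0.7) = 0.050842, g(0.8) = -0.119293
u2 = 0.800000 − (-0.119293)·(0.800000 − 0.700000) / (-0.119293 − 0.050842) = 0.800000 − (-0.011929)/(-0.170135) = 0.729883

0.7299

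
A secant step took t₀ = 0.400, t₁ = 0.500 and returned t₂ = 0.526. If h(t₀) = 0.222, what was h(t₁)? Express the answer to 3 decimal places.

The secant line through (0.400, 0.222) and (0.500, h(t₁)) crosses zero at t₂ = 0.526.
So (0.400, 0.222), (0.500, h(t₁)), (0.526, 0) are collinear:
h(t₁) = 0.222 · (0.500 − 0.526) / (0.400 − 0.526) = 0.222 · (-0.02600)/(-0.12600) = 0.04581

0.046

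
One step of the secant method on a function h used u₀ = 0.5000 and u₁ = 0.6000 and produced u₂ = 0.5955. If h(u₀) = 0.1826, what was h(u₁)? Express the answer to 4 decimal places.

-0.0086

The secant line through (0.5000, 0.1826) and (0.6000, h(u₁)) crosses zero at u₂ = 0.5955.
So (0.5000, 0.1826), (0.6000, h(u₁)), (0.5955, 0) are collinear:
h(u₁) = 0.1826 · (0.6000 − 0.5955) / (0.5000 − 0.5955) = 0.1826 · (0.004500)/(-0.095500) = -0.008604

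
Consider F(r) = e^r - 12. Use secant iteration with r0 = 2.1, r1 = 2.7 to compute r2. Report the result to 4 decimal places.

2.4426

F(2.1) = -3.833830, F(2.7) = 2.879732
r2 = 2.700000 − 2.879732·(2.700000 − 2.100000) / (2.879732 − (-3.833830)) = 2.700000 − (1.727839)/(6.713562) = 2.442635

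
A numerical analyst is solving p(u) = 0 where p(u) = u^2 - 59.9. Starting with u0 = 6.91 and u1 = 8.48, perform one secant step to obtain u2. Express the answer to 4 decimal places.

7.6996

p(6.91) = -12.151900, p(8.48) = 12.010400
u2 = 8.480000 − 12.010400·(8.480000 − 6.910000) / (12.010400 − (-12.151900)) = 8.480000 − (18.856328)/(24.162300) = 7.699597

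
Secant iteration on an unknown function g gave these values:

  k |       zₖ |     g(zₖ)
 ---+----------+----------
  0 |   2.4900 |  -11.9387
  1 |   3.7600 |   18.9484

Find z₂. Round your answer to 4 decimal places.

2.9809

z₂ = 3.7600 − 18.9484·(3.7600 − 2.4900) / (18.9484 − (-11.9387))
   = 3.7600 − (24.064468)/(30.887100) = 2.980889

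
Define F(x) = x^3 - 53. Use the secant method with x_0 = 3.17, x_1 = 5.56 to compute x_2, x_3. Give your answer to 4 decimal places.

3.5309, 3.6734

F(3.17) = -21.144987, F(5.56) = 118.879616
x_2 = 5.560000 − 118.879616·(5.560000 − 3.170000) / (118.879616 − (-21.144987)) = 5.560000 − (284.122282)/(140.024603) = 3.530912
F(3.530912) = -8.978932
x_3 = 3.530912 − (-8.978932)·(3.530912 − 5.560000) / (-8.978932 − 118.879616) = 3.530912 − (18.219046)/(-127.858548) = 3.673405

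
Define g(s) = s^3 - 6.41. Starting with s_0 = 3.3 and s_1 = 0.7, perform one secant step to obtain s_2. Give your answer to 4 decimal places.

g(3.3) = 29.527000, g(0.7) = -6.067000
s_2 = 0.700000 − (-6.067000)·(0.700000 − 3.300000) / (-6.067000 − 29.527000) = 0.700000 − (15.774200)/(-35.594000) = 1.143170

1.1432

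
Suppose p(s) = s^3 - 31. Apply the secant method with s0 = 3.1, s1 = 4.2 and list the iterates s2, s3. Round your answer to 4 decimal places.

p(3.1) = -1.209000, p(4.2) = 43.088000
s2 = 4.200000 − 43.088000·(4.200000 − 3.100000) / (43.088000 − (-1.209000)) = 4.200000 − (47.396800)/(44.297000) = 3.130022
p(3.130022) = -0.335046
s3 = 3.130022 − (-0.335046)·(3.130022 − 4.200000) / (-0.335046 − 43.088000) = 3.130022 − (0.358492)/(-43.423046) = 3.138278

3.1300, 3.1383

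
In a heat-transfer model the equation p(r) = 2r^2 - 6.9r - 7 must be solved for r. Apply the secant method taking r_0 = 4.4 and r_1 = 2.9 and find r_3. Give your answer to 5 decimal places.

4.28701

p(4.4) = 1.3600000, p(2.9) = -10.1900000
r_2 = 2.9000000 − (-10.1900000)·(2.9000000 − 4.4000000) / (-10.1900000 − 1.3600000) = 2.9000000 − (15.2850000)/(-11.5500000) = 4.2233766
p(4.2233766) = -0.4674785
r_3 = 4.2233766 − (-0.4674785)·(4.2233766 − 2.9000000) / (-0.4674785 − (-10.1900000)) = 4.2233766 − (-0.6186501)/(9.7225215) = 4.2870072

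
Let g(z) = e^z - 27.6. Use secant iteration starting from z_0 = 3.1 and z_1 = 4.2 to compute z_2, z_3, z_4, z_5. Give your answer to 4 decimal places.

g(3.1) = -5.402049, g(4.2) = 39.086331
z_2 = 4.200000 − 39.086331·(4.200000 − 3.100000) / (39.086331 − (-5.402049)) = 4.200000 − (42.994964)/(44.488380) = 3.233569
g(3.233569) = -2.229967
z_3 = 3.233569 − (-2.229967)·(3.233569 − 4.200000) / (-2.229967 − 39.086331) = 3.233569 − (2.155110)/(-41.316298) = 3.285730
g(3.285730) = -0.871513
z_4 = 3.285730 − (-0.871513)·(3.285730 − 3.233569) / (-0.871513 − (-2.229967)) = 3.285730 − (-0.045459)/(1.358454) = 3.319194
g(3.319194) = 0.038061
z_5 = 3.319194 − 0.038061·(3.319194 − 3.285730) / (0.038061 − (-0.871513)) = 3.319194 − (0.001274)/(0.909574) = 3.317794

3.2336, 3.2857, 3.3192, 3.3178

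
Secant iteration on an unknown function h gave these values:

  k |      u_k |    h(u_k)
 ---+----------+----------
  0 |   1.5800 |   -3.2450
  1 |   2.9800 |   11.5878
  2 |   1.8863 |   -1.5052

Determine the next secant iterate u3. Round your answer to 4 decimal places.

u3 = 1.8863 − (-1.5052)·(1.8863 − 2.9800) / (-1.5052 − 11.5878)
   = 1.8863 − (1.646237)/(-13.093000) = 2.012034

2.0120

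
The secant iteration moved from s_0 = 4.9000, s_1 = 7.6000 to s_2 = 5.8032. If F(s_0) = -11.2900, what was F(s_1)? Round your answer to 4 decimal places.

22.4600

The secant line through (4.9000, -11.2900) and (7.6000, F(s_1)) crosses zero at s_2 = 5.8032.
So (4.9000, -11.2900), (7.6000, F(s_1)), (5.8032, 0) are collinear:
F(s_1) = -11.2900 · (7.6000 − 5.8032) / (4.9000 − 5.8032) = -11.2900 · (1.796800)/(-0.903200) = 22.460000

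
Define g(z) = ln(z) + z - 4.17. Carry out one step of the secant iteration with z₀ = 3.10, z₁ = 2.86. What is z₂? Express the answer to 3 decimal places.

3.054

g(3.10) = 0.06140, g(2.86) = -0.25918
z₂ = 2.86000 − (-0.25918)·(2.86000 − 3.10000) / (-0.25918 − 0.06140) = 2.86000 − (0.06220)/(-0.32058) = 3.05403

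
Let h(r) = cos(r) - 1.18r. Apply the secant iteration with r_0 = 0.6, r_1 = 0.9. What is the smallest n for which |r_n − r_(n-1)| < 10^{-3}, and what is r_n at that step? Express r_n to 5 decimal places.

h(0.6) = 0.1173356, h(0.9) = -0.4403900
r_2 = 0.9000000 − (-0.4403900)·(0.3000000)/(-0.5577256) = 0.6631147;  |Δ| = 0.2368853
h(0.6631147) = 0.0056034
r_3 = 0.6631147 − 0.0056034·(-0.2368853)/(0.4459934) = 0.6660909;  |Δ| = 0.0029762
h(0.6660909) = 0.0002559
r_4 = 0.6660909 − 0.0002559·(0.0029762)/(-0.0053475) = 0.6662333;  |Δ| = 0.0001424
|r_4 − r_3| = 0.0001424 < 10^{-3}

n = 4, r_n = 0.66623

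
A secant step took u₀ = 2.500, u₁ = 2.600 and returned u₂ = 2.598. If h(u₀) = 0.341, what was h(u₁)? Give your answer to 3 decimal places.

The secant line through (2.500, 0.341) and (2.600, h(u₁)) crosses zero at u₂ = 2.598.
So (2.500, 0.341), (2.600, h(u₁)), (2.598, 0) are collinear:
h(u₁) = 0.341 · (2.600 − 2.598) / (2.500 − 2.598) = 0.341 · (0.00200)/(-0.09800) = -0.00696

-0.007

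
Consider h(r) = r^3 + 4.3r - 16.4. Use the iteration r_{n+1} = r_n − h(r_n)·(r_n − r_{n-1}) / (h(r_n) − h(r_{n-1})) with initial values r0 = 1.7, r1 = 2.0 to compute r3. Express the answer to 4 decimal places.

1.9877

h(1.7) = -4.177000, h(2.0) = 0.200000
r2 = 2.000000 − 0.200000·(2.000000 − 1.700000) / (0.200000 − (-4.177000)) = 2.000000 − (0.060000)/(4.377000) = 1.986292
h(1.986292) = -0.022316
r3 = 1.986292 − (-0.022316)·(1.986292 − 2.000000) / (-0.022316 − 0.200000) = 1.986292 − (0.000306)/(-0.222316) = 1.987668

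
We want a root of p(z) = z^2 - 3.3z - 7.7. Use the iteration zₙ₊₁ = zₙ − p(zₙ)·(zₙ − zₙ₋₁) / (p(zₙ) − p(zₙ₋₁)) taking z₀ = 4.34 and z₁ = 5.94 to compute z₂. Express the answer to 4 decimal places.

p(4.34) = -3.186400, p(5.94) = 7.981600
z₂ = 5.940000 − 7.981600·(5.940000 − 4.340000) / (7.981600 − (-3.186400)) = 5.940000 − (12.770560)/(11.168000) = 4.796504

4.7965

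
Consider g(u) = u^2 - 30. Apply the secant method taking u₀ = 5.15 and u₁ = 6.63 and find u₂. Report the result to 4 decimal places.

5.4452

g(5.15) = -3.477500, g(6.63) = 13.956900
u₂ = 6.630000 − 13.956900·(6.630000 − 5.150000) / (13.956900 − (-3.477500)) = 6.630000 − (20.656212)/(17.434400) = 5.445204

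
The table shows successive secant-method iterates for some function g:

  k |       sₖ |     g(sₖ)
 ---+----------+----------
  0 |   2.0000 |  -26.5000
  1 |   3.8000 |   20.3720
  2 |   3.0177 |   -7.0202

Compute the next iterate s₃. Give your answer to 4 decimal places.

s₃ = 3.0177 − (-7.0202)·(3.0177 − 3.8000) / (-7.0202 − 20.3720)
   = 3.0177 − (5.491902)/(-27.392200) = 3.218191

3.2182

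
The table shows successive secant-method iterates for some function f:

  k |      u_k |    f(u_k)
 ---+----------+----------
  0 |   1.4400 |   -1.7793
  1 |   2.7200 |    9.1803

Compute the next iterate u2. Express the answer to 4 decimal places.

u2 = 2.7200 − 9.1803·(2.7200 − 1.4400) / (9.1803 − (-1.7793))
   = 2.7200 − (11.750784)/(10.959600) = 1.647809

1.6478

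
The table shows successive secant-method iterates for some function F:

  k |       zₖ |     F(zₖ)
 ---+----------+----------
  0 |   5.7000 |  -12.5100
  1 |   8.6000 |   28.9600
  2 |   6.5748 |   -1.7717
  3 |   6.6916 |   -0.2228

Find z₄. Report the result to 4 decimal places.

6.7084

z₄ = 6.6916 − (-0.2228)·(6.6916 − 6.5748) / (-0.2228 − (-1.7717))
   = 6.6916 − (-0.026023)/(1.548900) = 6.708401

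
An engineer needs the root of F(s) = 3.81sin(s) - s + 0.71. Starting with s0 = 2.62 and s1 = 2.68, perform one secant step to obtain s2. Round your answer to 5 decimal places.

F(2.62) = -0.0116231, F(2.68) = -0.2731226
s2 = 2.6800000 − (-0.2731226)·(2.6800000 − 2.6200000) / (-0.2731226 − (-0.0116231)) = 2.6800000 − (-0.0163874)/(-0.2614995) = 2.6173331

2.61733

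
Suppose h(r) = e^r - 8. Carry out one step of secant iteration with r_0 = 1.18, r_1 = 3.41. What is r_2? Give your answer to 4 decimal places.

h(1.18) = -4.745626, h(3.41) = 22.265244
r_2 = 3.410000 − 22.265244·(3.410000 − 1.180000) / (22.265244 − (-4.745626)) = 3.410000 − (49.651495)/(27.010870) = 1.571796

1.5718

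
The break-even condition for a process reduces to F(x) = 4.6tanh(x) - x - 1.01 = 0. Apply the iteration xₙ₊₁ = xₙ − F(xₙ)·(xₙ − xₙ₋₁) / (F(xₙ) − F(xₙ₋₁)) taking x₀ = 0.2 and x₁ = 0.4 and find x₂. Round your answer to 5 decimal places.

0.29442

F(0.2) = -0.3020735, F(0.4) = 0.3377652
x₂ = 0.4000000 − 0.3377652·(0.4000000 − 0.2000000) / (0.3377652 − (-0.3020735)) = 0.4000000 − (0.0675530)/(0.6398388) = 0.2944218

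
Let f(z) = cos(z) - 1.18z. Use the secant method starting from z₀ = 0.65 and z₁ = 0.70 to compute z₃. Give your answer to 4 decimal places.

0.6662

f(0.65) = 0.029084, f(0.70) = -0.061158
z₂ = 0.700000 − (-0.061158)·(0.700000 − 0.650000) / (-0.061158 − 0.029084) = 0.700000 − (-0.003058)/(-0.090242) = 0.666114
f(0.666114) = 0.000214
z₃ = 0.666114 − 0.000214·(0.666114 − 0.700000) / (0.000214 − (-0.061158)) = 0.666114 − (-0.000007)/(0.061371) = 0.666232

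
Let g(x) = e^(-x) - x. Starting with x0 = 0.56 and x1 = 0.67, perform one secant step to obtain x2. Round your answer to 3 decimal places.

0.567

g(0.56) = 0.01121, g(0.67) = -0.15829
x2 = 0.67000 − (-0.15829)·(0.67000 − 0.56000) / (-0.15829 − 0.01121) = 0.67000 − (-0.01741)/(-0.16950) = 0.56727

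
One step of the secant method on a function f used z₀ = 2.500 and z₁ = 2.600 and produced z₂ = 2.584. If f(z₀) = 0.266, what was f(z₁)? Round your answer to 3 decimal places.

The secant line through (2.500, 0.266) and (2.600, f(z₁)) crosses zero at z₂ = 2.584.
So (2.500, 0.266), (2.600, f(z₁)), (2.584, 0) are collinear:
f(z₁) = 0.266 · (2.600 − 2.584) / (2.500 − 2.584) = 0.266 · (0.01600)/(-0.08400) = -0.05067

-0.051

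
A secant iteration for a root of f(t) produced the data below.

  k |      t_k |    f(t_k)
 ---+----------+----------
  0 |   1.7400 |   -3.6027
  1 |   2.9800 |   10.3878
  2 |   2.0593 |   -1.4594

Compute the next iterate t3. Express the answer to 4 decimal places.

2.1727

t3 = 2.0593 − (-1.4594)·(2.0593 − 2.9800) / (-1.4594 − 10.3878)
   = 2.0593 − (1.343670)/(-11.847200) = 2.172717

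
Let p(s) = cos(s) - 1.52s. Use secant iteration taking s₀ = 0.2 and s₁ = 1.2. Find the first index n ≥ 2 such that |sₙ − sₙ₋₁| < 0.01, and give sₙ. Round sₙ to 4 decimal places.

n = 4, sₙ = 0.5581

p(0.2) = 0.676067, p(1.2) = -1.461642
s₂ = 1.200000 − (-1.461642)·(1.000000)/(-2.137709) = 0.516258;  |Δ| = 0.683742
p(0.516258) = 0.084961
s₃ = 0.516258 − 0.084961·(-0.683742)/(1.546603) = 0.553818;  |Δ| = 0.037561
p(0.553818) = 0.008719
s₄ = 0.553818 − 0.008719·(0.037561)/(-0.076242) = 0.558114;  |Δ| = 0.004295
|s₄ − s₃| = 0.004295 < 0.01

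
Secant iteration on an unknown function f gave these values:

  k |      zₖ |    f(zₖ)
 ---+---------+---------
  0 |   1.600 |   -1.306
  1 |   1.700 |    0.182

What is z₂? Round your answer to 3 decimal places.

1.688

z₂ = 1.700 − 0.182·(1.700 − 1.600) / (0.182 − (-1.306))
   = 1.700 − (0.01820)/(1.48800) = 1.68777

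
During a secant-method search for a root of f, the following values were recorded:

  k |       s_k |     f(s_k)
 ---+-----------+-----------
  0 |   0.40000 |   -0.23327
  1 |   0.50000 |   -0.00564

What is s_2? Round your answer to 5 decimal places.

0.50248

s_2 = 0.50000 − (-0.00564)·(0.50000 − 0.40000) / (-0.00564 − (-0.23327))
   = 0.50000 − (-0.0005640)/(0.2276300) = 0.5024777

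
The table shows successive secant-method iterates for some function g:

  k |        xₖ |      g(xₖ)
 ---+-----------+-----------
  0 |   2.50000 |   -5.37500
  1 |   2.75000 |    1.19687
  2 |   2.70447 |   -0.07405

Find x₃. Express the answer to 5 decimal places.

x₃ = 2.70447 − (-0.07405)·(2.70447 − 2.75000) / (-0.07405 − 1.19687)
   = 2.70447 − (0.0033715)/(-1.2709200) = 2.7071228

2.70712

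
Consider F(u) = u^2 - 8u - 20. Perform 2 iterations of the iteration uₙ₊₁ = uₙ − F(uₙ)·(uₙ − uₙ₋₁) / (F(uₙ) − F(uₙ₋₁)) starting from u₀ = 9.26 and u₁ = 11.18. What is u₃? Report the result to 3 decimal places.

F(9.26) = -8.33240, F(11.18) = 15.55240
u₂ = 11.18000 − 15.55240·(11.18000 − 9.26000) / (15.55240 − (-8.33240)) = 11.18000 − (29.86061)/(23.88480) = 9.92981
F(9.92981) = -0.83739
u₃ = 9.92981 − (-0.83739)·(9.92981 − 11.18000) / (-0.83739 − 15.55240) = 9.92981 − (1.04690)/(-16.38979) = 9.99368

9.994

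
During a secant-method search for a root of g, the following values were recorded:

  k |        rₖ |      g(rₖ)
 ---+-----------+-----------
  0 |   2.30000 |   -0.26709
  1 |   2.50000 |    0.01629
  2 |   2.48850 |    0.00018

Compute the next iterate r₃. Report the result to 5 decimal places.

2.48837

r₃ = 2.48850 − 0.00018·(2.48850 − 2.50000) / (0.00018 − 0.01629)
   = 2.48850 − (-0.0000021)/(-0.0161100) = 2.4883715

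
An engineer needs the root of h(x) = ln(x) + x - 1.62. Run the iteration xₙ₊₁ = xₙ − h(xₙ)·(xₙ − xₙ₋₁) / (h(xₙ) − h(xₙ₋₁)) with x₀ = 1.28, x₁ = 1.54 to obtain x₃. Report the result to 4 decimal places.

1.3327

h(1.28) = -0.093140, h(1.54) = 0.351782
x₂ = 1.540000 − 0.351782·(1.540000 − 1.280000) / (0.351782 − (-0.093140)) = 1.540000 − (0.091463)/(0.444922) = 1.334428
h(1.334428) = 0.002931
x₃ = 1.334428 − 0.002931·(1.334428 − 1.540000) / (0.002931 − 0.351782) = 1.334428 − (-0.000603)/(-0.348851) = 1.332701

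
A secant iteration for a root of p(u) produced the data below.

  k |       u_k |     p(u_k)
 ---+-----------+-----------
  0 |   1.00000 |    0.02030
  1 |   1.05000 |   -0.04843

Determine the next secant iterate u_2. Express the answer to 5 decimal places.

1.01477

u_2 = 1.05000 − (-0.04843)·(1.05000 − 1.00000) / (-0.04843 − 0.02030)
   = 1.05000 − (-0.0024215)/(-0.0687300) = 1.0147679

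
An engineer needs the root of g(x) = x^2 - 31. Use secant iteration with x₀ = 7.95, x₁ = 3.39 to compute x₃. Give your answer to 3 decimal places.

g(7.95) = 32.20250, g(3.39) = -19.50790
x₂ = 3.39000 − (-19.50790)·(3.39000 − 7.95000) / (-19.50790 − 32.20250) = 3.39000 − (88.95602)/(-51.71040) = 5.11027
g(5.11027) = -4.88511
x₃ = 5.11027 − (-4.88511)·(5.11027 − 3.39000) / (-4.88511 − (-19.50790)) = 5.11027 − (-8.40372)/(14.62279) = 5.68497

5.685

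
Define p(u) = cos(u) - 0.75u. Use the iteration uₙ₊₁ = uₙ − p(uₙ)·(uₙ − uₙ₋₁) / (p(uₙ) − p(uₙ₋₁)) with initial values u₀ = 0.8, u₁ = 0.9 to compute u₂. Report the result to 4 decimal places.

0.8644

p(0.8) = 0.096707, p(0.9) = -0.053390
u₂ = 0.900000 − (-0.053390)·(0.900000 − 0.800000) / (-0.053390 − 0.096707) = 0.900000 − (-0.005339)/(-0.150097) = 0.864430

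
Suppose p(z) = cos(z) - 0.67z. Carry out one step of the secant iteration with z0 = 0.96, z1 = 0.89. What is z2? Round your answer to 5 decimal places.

0.91255

p(0.96) = -0.0696800, p(0.89) = 0.0331120
z2 = 0.8900000 − 0.0331120·(0.8900000 − 0.9600000) / (0.0331120 − (-0.0696800)) = 0.8900000 − (-0.0023178)/(0.1027920) = 0.9125488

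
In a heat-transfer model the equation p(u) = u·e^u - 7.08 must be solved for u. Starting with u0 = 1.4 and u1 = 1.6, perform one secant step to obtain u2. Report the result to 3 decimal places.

p(1.4) = -1.40272, p(1.6) = 0.84485
u2 = 1.60000 − 0.84485·(1.60000 − 1.40000) / (0.84485 − (-1.40272)) = 1.60000 − (0.16897)/(2.24757) = 1.52482

1.525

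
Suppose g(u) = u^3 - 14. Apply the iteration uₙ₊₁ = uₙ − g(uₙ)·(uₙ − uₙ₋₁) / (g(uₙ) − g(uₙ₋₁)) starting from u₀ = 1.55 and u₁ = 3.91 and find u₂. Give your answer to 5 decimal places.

1.98266

g(1.55) = -10.2761250, g(3.91) = 45.7764710
u₂ = 3.9100000 − 45.7764710·(3.9100000 − 1.5500000) / (45.7764710 − (-10.2761250)) = 3.9100000 − (108.0324716)/(56.0525960) = 1.9826589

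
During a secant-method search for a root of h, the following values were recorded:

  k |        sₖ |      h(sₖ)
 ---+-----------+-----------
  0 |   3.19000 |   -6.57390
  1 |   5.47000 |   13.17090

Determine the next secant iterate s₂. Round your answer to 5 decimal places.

s₂ = 5.47000 − 13.17090·(5.47000 − 3.19000) / (13.17090 − (-6.57390))
   = 5.47000 − (30.0296520)/(19.7448000) = 3.9491109

3.94911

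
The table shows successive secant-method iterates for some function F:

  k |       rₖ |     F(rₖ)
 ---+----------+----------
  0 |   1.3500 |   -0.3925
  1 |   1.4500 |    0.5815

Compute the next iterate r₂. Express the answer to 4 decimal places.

r₂ = 1.4500 − 0.5815·(1.4500 − 1.3500) / (0.5815 − (-0.3925))
   = 1.4500 − (0.058150)/(0.974000) = 1.390298

1.3903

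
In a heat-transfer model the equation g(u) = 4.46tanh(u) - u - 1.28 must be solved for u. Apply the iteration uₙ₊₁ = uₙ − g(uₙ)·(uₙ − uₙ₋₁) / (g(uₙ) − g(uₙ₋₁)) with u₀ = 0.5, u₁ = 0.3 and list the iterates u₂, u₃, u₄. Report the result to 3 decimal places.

0.400, 0.395, 0.395

g(0.5) = 0.28104, g(0.3) = -0.28075
u₂ = 0.30000 − (-0.28075)·(0.30000 − 0.50000) / (-0.28075 − 0.28104) = 0.30000 − (0.05615)/(-0.56179) = 0.39995
g(0.39995) = 0.01442
u₃ = 0.39995 − 0.01442·(0.39995 − 0.30000) / (0.01442 − (-0.28075)) = 0.39995 − (0.00144)/(0.29517) = 0.39506
g(0.39506) = 0.00063
u₄ = 0.39506 − 0.00063·(0.39506 − 0.39995) / (0.00063 − 0.01442) = 0.39506 − (0.00000)/(-0.01379) = 0.39484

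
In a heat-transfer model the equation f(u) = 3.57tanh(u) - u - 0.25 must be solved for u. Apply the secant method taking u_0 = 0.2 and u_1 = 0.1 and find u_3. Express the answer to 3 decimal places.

0.098

f(0.2) = 0.25463, f(0.1) = 0.00581
u_2 = 0.10000 − 0.00581·(0.10000 − 0.20000) / (0.00581 − 0.25463) = 0.10000 − (-0.00058)/(-0.24882) = 0.09766
f(0.09766) = -0.00011
u_3 = 0.09766 − (-0.00011)·(0.09766 − 0.10000) / (-0.00011 − 0.00581) = 0.09766 − (0.00000)/(-0.00593) = 0.09771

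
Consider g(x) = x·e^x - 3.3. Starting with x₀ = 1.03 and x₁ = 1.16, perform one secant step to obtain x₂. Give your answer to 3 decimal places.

1.096

g(1.03) = -0.41490, g(1.16) = 0.40032
x₂ = 1.16000 − 0.40032·(1.16000 − 1.03000) / (0.40032 − (-0.41490)) = 1.16000 − (0.05204)/(0.81522) = 1.09616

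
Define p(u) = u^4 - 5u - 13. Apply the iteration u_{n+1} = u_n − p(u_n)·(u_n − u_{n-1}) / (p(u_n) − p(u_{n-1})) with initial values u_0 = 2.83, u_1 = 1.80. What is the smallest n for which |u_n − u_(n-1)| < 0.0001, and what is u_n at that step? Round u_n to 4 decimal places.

n = 7, u_n = 2.2151

p(2.83) = 36.992479, p(1.80) = -11.502400
u_2 = 1.800000 − (-11.502400)·(-1.030000)/(-48.494879) = 2.044304;  |Δ| = 0.244304
p(2.044304) = -5.755997
u_3 = 2.044304 − (-5.755997)·(0.244304)/(5.746403) = 2.289015;  |Δ| = 0.244711
p(2.289015) = 3.008225
u_4 = 2.289015 − 3.008225·(0.244711)/(8.764222) = 2.205020;  |Δ| = 0.083995
p(2.205020) = -0.384939
u_5 = 2.205020 − (-0.384939)·(-0.083995)/(-3.393164) = 2.214549;  |Δ| = 0.009529
p(2.214549) = -0.021291
u_6 = 2.214549 − (-0.021291)·(0.009529)/(0.363648) = 2.215107;  |Δ| = 0.000558
p(2.215107) = 0.000165
u_7 = 2.215107 − 0.000165·(0.000558)/(0.021456) = 2.215103;  |Δ| = 0.000004
|u_7 − u_6| = 0.000004 < 0.0001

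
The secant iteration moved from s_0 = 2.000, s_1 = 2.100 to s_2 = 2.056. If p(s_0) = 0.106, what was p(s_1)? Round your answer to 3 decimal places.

The secant line through (2.000, 0.106) and (2.100, p(s_1)) crosses zero at s_2 = 2.056.
So (2.000, 0.106), (2.100, p(s_1)), (2.056, 0) are collinear:
p(s_1) = 0.106 · (2.100 − 2.056) / (2.000 − 2.056) = 0.106 · (0.04400)/(-0.05600) = -0.08329

-0.083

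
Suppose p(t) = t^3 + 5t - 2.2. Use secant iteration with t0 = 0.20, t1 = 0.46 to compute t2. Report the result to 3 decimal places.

0.423

p(0.20) = -1.19200, p(0.46) = 0.19734
t2 = 0.46000 − 0.19734·(0.46000 − 0.20000) / (0.19734 − (-1.19200)) = 0.46000 − (0.05131)/(1.38934) = 0.42307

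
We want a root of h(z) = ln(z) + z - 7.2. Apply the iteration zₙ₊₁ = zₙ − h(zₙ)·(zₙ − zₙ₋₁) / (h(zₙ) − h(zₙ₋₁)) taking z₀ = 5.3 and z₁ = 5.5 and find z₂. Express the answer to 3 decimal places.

h(5.3) = -0.23229, h(5.5) = 0.00475
z₂ = 5.50000 − 0.00475·(5.50000 − 5.30000) / (0.00475 − (-0.23229)) = 5.50000 − (0.00095)/(0.23704) = 5.49599

5.496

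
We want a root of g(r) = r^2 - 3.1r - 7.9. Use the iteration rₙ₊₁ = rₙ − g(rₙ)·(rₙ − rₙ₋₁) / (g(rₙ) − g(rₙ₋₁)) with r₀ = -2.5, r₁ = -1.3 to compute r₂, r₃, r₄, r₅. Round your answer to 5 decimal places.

-1.61594, -1.66237, -1.65973, -1.65975

g(-2.5) = 6.1000000, g(-1.3) = -2.1800000
r₂ = -1.3000000 − (-2.1800000)·(-1.3000000 − (-2.5000000)) / (-2.1800000 − 6.1000000) = -1.3000000 − (-2.6160000)/(-8.2800000) = -1.6159420
g(-1.6159420) = -0.2793111
r₃ = -1.6159420 − (-0.2793111)·(-1.6159420 − (-1.3000000)) / (-0.2793111 − (-2.1800000)) = -1.6159420 − (0.0882461)/(1.9006889) = -1.6623705
g(-1.6623705) = 0.0168243
r₄ = -1.6623705 − 0.0168243·(-1.6623705 − (-1.6159420)) / (0.0168243 − (-0.2793111)) = -1.6623705 − (-0.0007811)/(0.2961354) = -1.6597328
g(-1.6597328) = -0.0001155
r₅ = -1.6597328 − (-0.0001155)·(-1.6597328 − (-1.6623705)) / (-0.0001155 − 0.0168243) = -1.6597328 − (-0.0000003)/(-0.0169398) = -1.6597508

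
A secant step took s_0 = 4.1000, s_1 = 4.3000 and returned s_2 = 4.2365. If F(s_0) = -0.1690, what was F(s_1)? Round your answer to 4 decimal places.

The secant line through (4.1000, -0.1690) and (4.3000, F(s_1)) crosses zero at s_2 = 4.2365.
So (4.1000, -0.1690), (4.3000, F(s_1)), (4.2365, 0) are collinear:
F(s_1) = -0.1690 · (4.3000 − 4.2365) / (4.1000 − 4.2365) = -0.1690 · (0.063500)/(-0.136500) = 0.078619

0.0786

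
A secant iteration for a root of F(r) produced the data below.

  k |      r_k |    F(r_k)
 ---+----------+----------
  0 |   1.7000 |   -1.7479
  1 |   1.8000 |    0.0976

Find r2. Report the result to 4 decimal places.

r2 = 1.8000 − 0.0976·(1.8000 − 1.7000) / (0.0976 − (-1.7479))
   = 1.8000 − (0.009760)/(1.845500) = 1.794711

1.7947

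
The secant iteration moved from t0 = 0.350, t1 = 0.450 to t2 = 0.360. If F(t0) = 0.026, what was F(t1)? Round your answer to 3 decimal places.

-0.234

The secant line through (0.350, 0.026) and (0.450, F(t1)) crosses zero at t2 = 0.360.
So (0.350, 0.026), (0.450, F(t1)), (0.360, 0) are collinear:
F(t1) = 0.026 · (0.450 − 0.360) / (0.350 − 0.360) = 0.026 · (0.09000)/(-0.01000) = -0.23400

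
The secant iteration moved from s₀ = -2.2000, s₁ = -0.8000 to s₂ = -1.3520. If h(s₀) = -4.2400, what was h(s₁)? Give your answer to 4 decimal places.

The secant line through (-2.2000, -4.2400) and (-0.8000, h(s₁)) crosses zero at s₂ = -1.3520.
So (-2.2000, -4.2400), (-0.8000, h(s₁)), (-1.3520, 0) are collinear:
h(s₁) = -4.2400 · (-0.8000 − (-1.3520)) / (-2.2000 − (-1.3520)) = -4.2400 · (0.552000)/(-0.848000) = 2.760000

2.7600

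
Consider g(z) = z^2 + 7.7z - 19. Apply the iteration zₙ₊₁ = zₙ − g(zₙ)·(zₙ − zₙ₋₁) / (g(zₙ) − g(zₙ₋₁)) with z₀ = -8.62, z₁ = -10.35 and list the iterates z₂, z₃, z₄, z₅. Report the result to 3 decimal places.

g(-8.62) = -11.06960, g(-10.35) = 8.42750
z₂ = -10.35000 − 8.42750·(-10.35000 − (-8.62000)) / (8.42750 − (-11.06960)) = -10.35000 − (-14.57957)/(19.49710) = -9.60222
g(-9.60222) = -0.73448
z₃ = -9.60222 − (-0.73448)·(-9.60222 − (-10.35000)) / (-0.73448 − 8.42750) = -9.60222 − (-0.54923)/(-9.16198) = -9.66217
g(-9.66217) = -0.04123
z₄ = -9.66217 − (-0.04123)·(-9.66217 − (-9.60222)) / (-0.04123 − (-0.73448)) = -9.66217 − (0.00247)/(0.69325) = -9.66573
g(-9.66573) = 0.00023
z₅ = -9.66573 − 0.00023·(-9.66573 − (-9.66217)) / (0.00023 − (-0.04123)) = -9.66573 − (0.00000)/(0.04146) = -9.66571

-9.602, -9.662, -9.666, -9.666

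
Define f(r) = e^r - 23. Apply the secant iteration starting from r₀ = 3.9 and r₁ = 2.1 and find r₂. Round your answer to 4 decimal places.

2.7475

f(3.9) = 26.402449, f(2.1) = -14.833830
r₂ = 2.100000 − (-14.833830)·(2.100000 − 3.900000) / (-14.833830 − 26.402449) = 2.100000 − (26.700894)/(-41.236279) = 2.747510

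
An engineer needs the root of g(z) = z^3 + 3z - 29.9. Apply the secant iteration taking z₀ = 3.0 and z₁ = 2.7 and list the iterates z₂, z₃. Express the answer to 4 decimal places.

2.7773, 2.7830

g(3.0) = 6.100000, g(2.7) = -2.117000
z₂ = 2.700000 − (-2.117000)·(2.700000 − 3.000000) / (-2.117000 − 6.100000) = 2.700000 − (0.635100)/(-8.217000) = 2.777291
g(2.777291) = -0.145923
z₃ = 2.777291 − (-0.145923)·(2.777291 − 2.700000) / (-0.145923 − (-2.117000)) = 2.777291 − (-0.011279)/(1.971077) = 2.783013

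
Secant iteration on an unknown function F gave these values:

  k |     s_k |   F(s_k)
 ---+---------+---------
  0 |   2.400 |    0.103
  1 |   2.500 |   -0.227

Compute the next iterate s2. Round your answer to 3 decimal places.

2.431

s2 = 2.500 − (-0.227)·(2.500 − 2.400) / (-0.227 − 0.103)
   = 2.500 − (-0.02270)/(-0.33000) = 2.43121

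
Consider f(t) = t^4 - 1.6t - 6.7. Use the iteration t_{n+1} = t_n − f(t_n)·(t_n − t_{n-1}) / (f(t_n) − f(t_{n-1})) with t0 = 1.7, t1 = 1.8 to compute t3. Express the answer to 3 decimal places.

f(1.7) = -1.06790, f(1.8) = 0.91760
t2 = 1.80000 − 0.91760·(1.80000 − 1.70000) / (0.91760 − (-1.06790)) = 1.80000 − (0.09176)/(1.98550) = 1.75378
f(1.75378) = -0.04575
t3 = 1.75378 − (-0.04575)·(1.75378 − 1.80000) / (-0.04575 − 0.91760) = 1.75378 − (0.00211)/(-0.96335) = 1.75598

1.756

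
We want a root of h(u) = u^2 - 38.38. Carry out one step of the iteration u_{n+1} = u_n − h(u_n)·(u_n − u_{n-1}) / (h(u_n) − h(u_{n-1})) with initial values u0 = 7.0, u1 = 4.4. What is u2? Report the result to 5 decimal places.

6.06842

h(7.0) = 10.6200000, h(4.4) = -19.0200000
u2 = 4.4000000 − (-19.0200000)·(4.4000000 − 7.0000000) / (-19.0200000 − 10.6200000) = 4.4000000 − (49.4520000)/(-29.6400000) = 6.0684211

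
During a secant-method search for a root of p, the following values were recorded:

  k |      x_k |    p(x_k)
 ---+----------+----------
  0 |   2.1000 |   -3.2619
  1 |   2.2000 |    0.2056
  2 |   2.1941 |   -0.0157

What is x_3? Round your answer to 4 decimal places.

x_3 = 2.1941 − (-0.0157)·(2.1941 − 2.2000) / (-0.0157 − 0.2056)
   = 2.1941 − (0.000093)/(-0.221300) = 2.194519

2.1945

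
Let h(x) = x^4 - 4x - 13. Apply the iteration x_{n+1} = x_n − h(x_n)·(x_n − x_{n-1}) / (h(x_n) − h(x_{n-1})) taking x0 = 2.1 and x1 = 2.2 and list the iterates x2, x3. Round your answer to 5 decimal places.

2.15456, 2.15641

h(2.1) = -1.9519000, h(2.2) = 1.6256000
x2 = 2.2000000 − 1.6256000·(2.2000000 − 2.1000000) / (1.6256000 − (-1.9519000)) = 2.2000000 − (0.1625600)/(3.5775000) = 2.1545604
h(2.1545604) = -0.0688642
x3 = 2.1545604 − (-0.0688642)·(2.1545604 − 2.2000000) / (-0.0688642 − 1.6256000) = 2.1545604 − (0.0031292)/(-1.6944642) = 2.1564071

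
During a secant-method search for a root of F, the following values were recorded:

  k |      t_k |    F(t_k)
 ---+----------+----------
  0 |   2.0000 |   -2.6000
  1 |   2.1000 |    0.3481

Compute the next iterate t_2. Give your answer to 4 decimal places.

2.0882

t_2 = 2.1000 − 0.3481·(2.1000 − 2.0000) / (0.3481 − (-2.6000))
   = 2.1000 − (0.034810)/(2.948100) = 2.088192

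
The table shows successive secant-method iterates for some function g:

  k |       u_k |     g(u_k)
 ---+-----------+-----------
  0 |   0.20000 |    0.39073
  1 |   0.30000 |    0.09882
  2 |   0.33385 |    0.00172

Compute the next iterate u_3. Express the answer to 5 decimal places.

0.33445

u_3 = 0.33385 − 0.00172·(0.33385 − 0.30000) / (0.00172 − 0.09882)
   = 0.33385 − (0.0000582)/(-0.0971000) = 0.3344496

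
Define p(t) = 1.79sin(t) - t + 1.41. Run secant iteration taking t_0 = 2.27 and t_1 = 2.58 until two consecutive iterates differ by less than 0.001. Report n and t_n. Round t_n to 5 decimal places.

p(2.27) = 0.5099854, p(2.58) = -0.2167625
t_2 = 2.5800000 − (-0.2167625)·(0.3100000)/(-0.7267479) = 2.4875383;  |Δ| = 0.0924617
p(2.4875383) = 0.0115140
t_3 = 2.4875383 − 0.0115140·(-0.0924617)/(0.2282765) = 2.4922019;  |Δ| = 0.0046637
p(2.4922019) = 0.0002134
t_4 = 2.4922019 − 0.0002134·(0.0046637)/(-0.0113006) = 2.4922900;  |Δ| = 0.0000881
|t_4 − t_3| = 0.0000881 < 0.001

n = 4, t_n = 2.49229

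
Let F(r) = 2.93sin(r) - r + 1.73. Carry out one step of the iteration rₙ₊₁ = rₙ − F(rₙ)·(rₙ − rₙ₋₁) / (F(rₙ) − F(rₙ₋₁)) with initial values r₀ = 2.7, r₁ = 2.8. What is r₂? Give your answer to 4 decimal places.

2.7761

F(2.7) = 0.282223, F(2.8) = -0.088485
r₂ = 2.800000 − (-0.088485)·(2.800000 − 2.700000) / (-0.088485 − 0.282223) = 2.800000 − (-0.008848)/(-0.370708) = 2.776131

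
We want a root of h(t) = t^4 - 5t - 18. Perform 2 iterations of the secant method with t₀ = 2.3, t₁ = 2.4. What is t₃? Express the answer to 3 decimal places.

h(2.3) = -1.51590, h(2.4) = 3.17760
t₂ = 2.40000 − 3.17760·(2.40000 − 2.30000) / (3.17760 − (-1.51590)) = 2.40000 − (0.31776)/(4.69350) = 2.33230
h(2.33230) = -0.07210
t₃ = 2.33230 − (-0.07210)·(2.33230 − 2.40000) / (-0.07210 − 3.17760) = 2.33230 − (0.00488)/(-3.24970) = 2.33380

2.334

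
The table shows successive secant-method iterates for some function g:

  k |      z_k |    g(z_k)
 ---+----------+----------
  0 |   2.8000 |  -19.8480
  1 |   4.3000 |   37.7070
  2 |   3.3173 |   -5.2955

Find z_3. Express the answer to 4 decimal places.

z_3 = 3.3173 − (-5.2955)·(3.3173 − 4.3000) / (-5.2955 − 37.7070)
   = 3.3173 − (5.203888)/(-43.002500) = 3.438314

3.4383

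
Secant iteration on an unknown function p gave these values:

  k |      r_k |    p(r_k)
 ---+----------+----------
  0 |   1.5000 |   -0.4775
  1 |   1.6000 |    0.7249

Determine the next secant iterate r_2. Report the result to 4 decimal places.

1.5397

r_2 = 1.6000 − 0.7249·(1.6000 − 1.5000) / (0.7249 − (-0.4775))
   = 1.6000 − (0.072490)/(1.202400) = 1.539712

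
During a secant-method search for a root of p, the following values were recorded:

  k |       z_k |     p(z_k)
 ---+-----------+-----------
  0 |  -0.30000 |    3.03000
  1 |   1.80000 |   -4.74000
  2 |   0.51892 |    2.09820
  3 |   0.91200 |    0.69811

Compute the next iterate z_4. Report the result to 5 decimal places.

1.10800

z_4 = 0.91200 − 0.69811·(0.91200 − 0.51892) / (0.69811 − 2.09820)
   = 0.91200 − (0.2744131)/(-1.4000900) = 1.1079967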